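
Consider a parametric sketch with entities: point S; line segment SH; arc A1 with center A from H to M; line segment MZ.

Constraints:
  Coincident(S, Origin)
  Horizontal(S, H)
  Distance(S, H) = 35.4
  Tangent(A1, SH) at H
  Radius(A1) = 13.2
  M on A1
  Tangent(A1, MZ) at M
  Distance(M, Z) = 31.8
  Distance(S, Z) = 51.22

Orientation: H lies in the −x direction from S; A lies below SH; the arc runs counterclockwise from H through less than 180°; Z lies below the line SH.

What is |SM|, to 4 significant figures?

50.24

Checks: |AM| = 13.20 ✓; ∠(AM, MZ) = 90.00° ✓; |MZ| = 31.80 ✓; |SZ| = 51.22 ✓.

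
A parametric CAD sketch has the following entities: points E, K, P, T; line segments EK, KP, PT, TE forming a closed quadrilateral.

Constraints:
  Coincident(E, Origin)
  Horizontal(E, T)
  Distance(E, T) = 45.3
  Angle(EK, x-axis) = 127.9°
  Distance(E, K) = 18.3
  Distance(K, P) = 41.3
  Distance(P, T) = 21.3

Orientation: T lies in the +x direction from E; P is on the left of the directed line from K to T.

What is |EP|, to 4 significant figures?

33.54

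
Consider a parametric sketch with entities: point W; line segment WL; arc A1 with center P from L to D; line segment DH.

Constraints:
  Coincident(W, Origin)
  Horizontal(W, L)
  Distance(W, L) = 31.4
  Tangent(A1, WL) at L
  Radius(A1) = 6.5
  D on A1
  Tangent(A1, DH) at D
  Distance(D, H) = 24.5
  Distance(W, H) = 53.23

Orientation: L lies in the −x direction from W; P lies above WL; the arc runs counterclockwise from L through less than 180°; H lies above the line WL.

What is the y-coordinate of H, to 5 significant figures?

27.522

Checks: W.y = 0.00, L.y = 0.00 ✓; |WL| = 31.40 ✓; |PD| = 6.500 ✓; ∠(PD, DH) = 90.00° ✓; |DH| = 24.50 ✓; |WH| = 53.23 ✓.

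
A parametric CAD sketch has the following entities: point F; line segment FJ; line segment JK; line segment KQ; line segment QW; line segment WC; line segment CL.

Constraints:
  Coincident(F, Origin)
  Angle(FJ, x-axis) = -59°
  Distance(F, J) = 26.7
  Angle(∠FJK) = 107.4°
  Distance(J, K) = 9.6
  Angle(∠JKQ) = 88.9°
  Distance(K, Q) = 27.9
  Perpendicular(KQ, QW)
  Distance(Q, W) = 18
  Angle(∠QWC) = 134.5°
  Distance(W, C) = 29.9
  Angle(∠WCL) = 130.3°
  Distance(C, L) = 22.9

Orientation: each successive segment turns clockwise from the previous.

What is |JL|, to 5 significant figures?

31.841

F is at the origin; FJ runs at -59.0° with length 26.7, so J = (13.752, -22.886). ∠FJK = 107.4° gives JK at -131.60° from the x-axis; with |JK| = 9.6, K = (7.3778, -30.065). ∠JKQ = 88.9° gives KQ at 137.30° from the x-axis; with |KQ| = 27.9, Q = (-13.126, -11.145). KQ is perpendicular to QW, so QW runs at 47.300°; with |QW| = 18.0, W = (-0.91942, 2.0839). ∠QWC = 134.5° gives WC at 1.8000° from the x-axis; with |WC| = 29.9, C = (28.966, 3.0231). ∠WCL = 130.3° gives CL at -47.900° from the x-axis; with |CL| = 22.9, L = (44.319, -13.968). Then |JL| = |L − J| = 31.841.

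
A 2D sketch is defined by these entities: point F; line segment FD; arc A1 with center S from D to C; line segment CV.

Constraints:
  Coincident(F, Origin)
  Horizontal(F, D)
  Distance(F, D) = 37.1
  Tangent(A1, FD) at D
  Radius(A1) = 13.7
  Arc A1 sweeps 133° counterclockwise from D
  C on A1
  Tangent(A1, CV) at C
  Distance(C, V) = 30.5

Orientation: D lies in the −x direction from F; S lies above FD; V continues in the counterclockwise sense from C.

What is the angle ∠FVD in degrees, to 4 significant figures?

33.18°

On A1, D sits at bearing -90° from S; a 133° counterclockwise sweep puts C at bearing 43°, so C = S + 13.7·(cos 43°, sin 43°) = (-27.08, 23.04). Since A1 is tangent to CV there, SC ⟂ CV, so CV runs along (−sin 43°, cos 43°); with |CV| = 30.5, V = (-47.88, 45.35). Then cos ∠FVD = VF·VD / (|VF||VD|), giving 33.18°.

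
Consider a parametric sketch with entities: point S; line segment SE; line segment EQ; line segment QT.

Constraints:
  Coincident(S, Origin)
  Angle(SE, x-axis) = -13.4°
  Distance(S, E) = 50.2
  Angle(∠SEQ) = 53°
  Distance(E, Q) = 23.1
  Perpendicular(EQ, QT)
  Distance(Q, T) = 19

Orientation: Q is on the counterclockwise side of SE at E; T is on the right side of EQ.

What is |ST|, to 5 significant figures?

59.518

S is at the origin; SE runs at -13.4° with length 50.2, so E = 50.2·(cos -13.4°, sin -13.4°) = (48.833, -11.634). ∠SEQ = 53.0°, so EQ runs at -13.4° + (180° − 53.0°) = 113.60° from the x-axis; with |EQ| = 23.1, Q = E + 23.1·(cos 113.60°, sin 113.60°) = (39.585, 9.5342). The perpendicularity gives QT at right angles to EQ; with |QT| = 19.0 on the right of EQ, T = Q + 19.0·(0.91636, 0.40035) = (56.996, 17.141). Then |ST| = |T − S| = 59.518.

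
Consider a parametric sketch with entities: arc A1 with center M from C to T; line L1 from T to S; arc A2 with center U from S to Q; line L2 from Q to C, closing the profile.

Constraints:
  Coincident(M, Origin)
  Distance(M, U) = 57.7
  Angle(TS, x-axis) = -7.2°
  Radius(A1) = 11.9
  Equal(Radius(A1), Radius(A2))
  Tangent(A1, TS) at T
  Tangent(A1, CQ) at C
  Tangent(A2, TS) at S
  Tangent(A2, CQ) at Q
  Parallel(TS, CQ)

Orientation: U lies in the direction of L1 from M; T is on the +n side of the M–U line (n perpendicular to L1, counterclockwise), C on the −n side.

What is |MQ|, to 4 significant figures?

58.91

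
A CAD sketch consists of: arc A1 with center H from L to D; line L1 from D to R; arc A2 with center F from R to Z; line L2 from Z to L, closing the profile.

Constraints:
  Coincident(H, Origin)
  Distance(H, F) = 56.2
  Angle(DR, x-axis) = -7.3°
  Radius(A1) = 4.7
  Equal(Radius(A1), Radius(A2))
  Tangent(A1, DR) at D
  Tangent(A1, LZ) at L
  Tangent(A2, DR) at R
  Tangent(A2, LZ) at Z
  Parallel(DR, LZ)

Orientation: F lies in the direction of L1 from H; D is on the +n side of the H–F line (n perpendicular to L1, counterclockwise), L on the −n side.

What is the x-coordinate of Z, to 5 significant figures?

55.147

Tangency of A1 to both parallel lines with radius 4.7 puts D and L at H ± 4.7·n: D = (0.59720, 4.6619), L = (-0.59720, -4.6619). Equal radii place R and Z the same way about F: R = F + 4.7·n = (56.342, -2.4791), Z = F − 4.7·n = (55.147, -11.803). So Z.x = 55.147.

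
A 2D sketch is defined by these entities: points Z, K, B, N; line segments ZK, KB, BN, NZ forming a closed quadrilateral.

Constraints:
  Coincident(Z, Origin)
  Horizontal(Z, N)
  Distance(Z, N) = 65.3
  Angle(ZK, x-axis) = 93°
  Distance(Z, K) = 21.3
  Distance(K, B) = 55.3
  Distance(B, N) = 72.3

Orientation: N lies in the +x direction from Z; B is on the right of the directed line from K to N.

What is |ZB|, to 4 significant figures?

34.00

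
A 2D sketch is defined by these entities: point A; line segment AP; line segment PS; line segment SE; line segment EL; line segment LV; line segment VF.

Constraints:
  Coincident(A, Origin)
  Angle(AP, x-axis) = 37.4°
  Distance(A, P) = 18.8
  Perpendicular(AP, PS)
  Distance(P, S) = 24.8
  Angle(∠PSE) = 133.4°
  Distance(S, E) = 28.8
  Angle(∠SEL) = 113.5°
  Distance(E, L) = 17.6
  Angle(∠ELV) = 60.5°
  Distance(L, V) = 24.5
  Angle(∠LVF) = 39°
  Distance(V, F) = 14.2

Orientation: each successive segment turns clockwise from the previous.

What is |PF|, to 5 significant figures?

42.195

A is at the origin; AP runs at 37.4° with length 18.8, so P = (14.935, 11.419). AP ⟂ PS, so PS runs at -52.600°; with |PS| = 24.8, S = (29.998, -8.2828). ∠PSE = 133.4° gives SE at -99.200° from the x-axis; with |SE| = 28.8, E = (25.393, -36.712). ∠SEL = 113.5° gives EL at -165.70° from the x-axis; with |EL| = 17.6, L = (8.3387, -41.060). ∠ELV = 60.5° gives LV at 74.800° from the x-axis; with |LV| = 24.5, V = (14.762, -17.417). ∠LVF = 39.0° gives VF at -66.200° from the x-axis; with |VF| = 14.2, F = (20.493, -30.409). Then |PF| = |F − P| = 42.195.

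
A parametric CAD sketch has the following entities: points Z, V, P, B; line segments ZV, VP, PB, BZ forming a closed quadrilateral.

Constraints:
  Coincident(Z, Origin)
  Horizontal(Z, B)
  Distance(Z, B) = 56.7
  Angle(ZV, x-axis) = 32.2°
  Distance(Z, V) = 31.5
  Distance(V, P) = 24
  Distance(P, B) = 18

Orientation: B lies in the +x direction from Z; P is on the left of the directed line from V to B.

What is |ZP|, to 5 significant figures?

53.417

Checks: |VP| = 24.00 ✓; |PB| = 18.00 ✓.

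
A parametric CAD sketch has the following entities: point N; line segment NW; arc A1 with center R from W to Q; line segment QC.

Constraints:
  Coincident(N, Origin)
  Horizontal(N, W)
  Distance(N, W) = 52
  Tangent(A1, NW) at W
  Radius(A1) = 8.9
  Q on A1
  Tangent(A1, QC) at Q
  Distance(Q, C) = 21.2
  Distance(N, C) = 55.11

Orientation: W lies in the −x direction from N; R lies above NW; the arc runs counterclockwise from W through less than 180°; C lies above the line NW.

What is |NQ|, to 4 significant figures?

44.28

Checks: N = (0.00, 0.00) ✓; |RQ| = 8.900 ✓; ∠(RQ, QC) = 90.00° ✓; |QC| = 21.20 ✓; |NC| = 55.11 ✓.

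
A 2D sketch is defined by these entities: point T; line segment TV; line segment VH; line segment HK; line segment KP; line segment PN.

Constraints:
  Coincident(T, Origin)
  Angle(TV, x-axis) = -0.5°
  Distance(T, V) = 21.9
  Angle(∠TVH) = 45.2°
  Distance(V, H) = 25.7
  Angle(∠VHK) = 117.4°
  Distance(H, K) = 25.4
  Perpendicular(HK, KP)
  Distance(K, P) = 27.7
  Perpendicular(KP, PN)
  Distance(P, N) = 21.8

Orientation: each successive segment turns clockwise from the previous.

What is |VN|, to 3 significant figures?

16.2

T is at the origin; TV runs at -0.5° with length 21.9, so V = (21.9, -0.191). ∠TVH = 45.2° gives VH at -135° from the x-axis; with |VH| = 25.7, H = (3.63, -18.3). ∠VHK = 117.4° gives HK at 162° from the x-axis; with |HK| = 25.4, K = (-20.5, -10.5). HK ⟂ KP, so KP runs at 72.1°; with |KP| = 27.7, P = (-12.0, 15.9). KP ⟂ PN, so PN runs at -17.9°; with |PN| = 21.8, N = (8.72, 9.20). Then |VN| = |N − V| = 16.2.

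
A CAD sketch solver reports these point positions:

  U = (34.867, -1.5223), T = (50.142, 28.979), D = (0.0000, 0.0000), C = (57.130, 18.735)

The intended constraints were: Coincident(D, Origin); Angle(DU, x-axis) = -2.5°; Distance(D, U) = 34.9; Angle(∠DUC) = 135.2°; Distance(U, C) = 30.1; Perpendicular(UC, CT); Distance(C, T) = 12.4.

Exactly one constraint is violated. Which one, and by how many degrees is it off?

Perpendicular(UC, CT) — off by 8.00°.

D = (0.00, 0.00) ✓; DU at -2.500° ✓; |DU| = 34.90 ✓; ∠DUC = 135.2° ✓; |UC| = 30.10 ✓; ∠(UC, CT) = 82.00° ✗; |CT| = 12.40 ✓.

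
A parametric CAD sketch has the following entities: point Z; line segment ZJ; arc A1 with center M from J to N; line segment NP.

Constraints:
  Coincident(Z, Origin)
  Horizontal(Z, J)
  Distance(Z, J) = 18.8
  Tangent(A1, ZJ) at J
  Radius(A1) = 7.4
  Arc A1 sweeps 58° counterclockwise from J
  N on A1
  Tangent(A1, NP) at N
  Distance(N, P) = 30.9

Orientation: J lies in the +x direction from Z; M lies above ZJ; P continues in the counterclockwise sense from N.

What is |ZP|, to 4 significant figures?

50.98

Z is at the origin; ZJ is horizontal with |ZJ| = 18.8 and J on the +x side, so J = (18.80, 0.000). Tangency of A1 to ZJ means the radius MJ is perpendicular to ZJ, so M = J + (0, 7.4) = (18.80, 7.400). On A1, J sits at bearing -90° from M; a 58° counterclockwise sweep puts N at bearing -32°, so N = M + 7.4·(cos -32°, sin -32°) = (25.08, 3.479). A1 meets NP tangentially, so MN is at right angles to NP, so NP runs along (−sin -32°, cos -32°); with |NP| = 30.9, P = (41.45, 29.68). Then |ZP| = |P − Z| = 50.98.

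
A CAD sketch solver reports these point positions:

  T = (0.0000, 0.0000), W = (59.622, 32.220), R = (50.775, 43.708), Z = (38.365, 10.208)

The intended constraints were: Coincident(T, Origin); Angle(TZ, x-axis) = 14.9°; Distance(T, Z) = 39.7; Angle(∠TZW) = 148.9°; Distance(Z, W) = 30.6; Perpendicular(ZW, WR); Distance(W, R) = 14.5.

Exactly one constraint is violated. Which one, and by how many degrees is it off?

Perpendicular(ZW, WR) — off by 8.40°.

T = (0.00, 0.00) ✓; TZ at 14.90° ✓; |TZ| = 39.70 ✓; ∠TZW = 148.9° ✓; |ZW| = 30.60 ✓; ∠(ZW, WR) = 81.60° ✗; |WR| = 14.50 ✓.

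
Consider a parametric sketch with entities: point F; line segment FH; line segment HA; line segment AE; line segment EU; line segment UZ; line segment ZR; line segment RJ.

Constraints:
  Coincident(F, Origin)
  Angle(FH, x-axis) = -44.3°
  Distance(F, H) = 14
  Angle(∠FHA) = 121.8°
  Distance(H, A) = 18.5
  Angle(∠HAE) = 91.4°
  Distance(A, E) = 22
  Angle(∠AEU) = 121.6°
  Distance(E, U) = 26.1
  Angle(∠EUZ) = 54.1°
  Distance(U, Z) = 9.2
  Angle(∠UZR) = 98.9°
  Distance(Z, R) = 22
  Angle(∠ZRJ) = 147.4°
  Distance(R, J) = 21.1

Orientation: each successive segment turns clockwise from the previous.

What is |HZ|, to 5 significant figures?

27.125

∠AEU = 121.6° gives EU at 110.50° from the x-axis; with |EU| = 26.1, U = (-24.713, 0.84334). ∠EUZ = 54.1° gives UZ at -15.400° from the x-axis; with |UZ| = 9.2, Z = (-15.844, -1.5998). Then |HZ| = |Z − H| = 27.125.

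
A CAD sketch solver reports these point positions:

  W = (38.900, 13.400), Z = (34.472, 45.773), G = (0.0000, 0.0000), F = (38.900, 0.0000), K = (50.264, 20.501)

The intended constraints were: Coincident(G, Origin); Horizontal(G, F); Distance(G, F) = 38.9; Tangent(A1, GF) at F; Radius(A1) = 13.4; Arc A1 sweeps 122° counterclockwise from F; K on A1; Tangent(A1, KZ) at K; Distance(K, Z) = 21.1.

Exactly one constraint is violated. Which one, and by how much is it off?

Distance(K, Z) = 21.1 — off by 8.70.

G = (0.00, 0.00) ✓; G.y = 0.00, F.y = 0.00 ✓; |GF| = 38.90 ✓; ∠(WF, FG) = 90.00° ✓; |WF| = 13.40 ✓; bearing(W→K) − bearing(W→F) = 122.0° ✓; |WK| = 13.40 ✓; ∠(WK, KZ) = 90.00° ✓; |KZ| = 29.80 ✗.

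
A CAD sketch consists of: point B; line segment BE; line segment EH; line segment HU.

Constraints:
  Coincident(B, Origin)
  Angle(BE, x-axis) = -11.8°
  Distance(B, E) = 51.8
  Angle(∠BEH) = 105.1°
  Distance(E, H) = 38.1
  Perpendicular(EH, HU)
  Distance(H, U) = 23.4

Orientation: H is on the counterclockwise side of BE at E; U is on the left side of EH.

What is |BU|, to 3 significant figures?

58.1

∠BEH = 105.1°, so EH runs at -11.8° + (180° − 105.1°) = 63.1° from the x-axis; with |EH| = 38.1, H = E + 38.1·(cos 63.1°, sin 63.1°) = (67.9, 23.4). EH ⟂ HU; with |HU| = 23.4 on the left of EH, U = H + 23.4·(-0.892, 0.452) = (47.1, 34.0). Then |BU| = |U − B| = 58.1.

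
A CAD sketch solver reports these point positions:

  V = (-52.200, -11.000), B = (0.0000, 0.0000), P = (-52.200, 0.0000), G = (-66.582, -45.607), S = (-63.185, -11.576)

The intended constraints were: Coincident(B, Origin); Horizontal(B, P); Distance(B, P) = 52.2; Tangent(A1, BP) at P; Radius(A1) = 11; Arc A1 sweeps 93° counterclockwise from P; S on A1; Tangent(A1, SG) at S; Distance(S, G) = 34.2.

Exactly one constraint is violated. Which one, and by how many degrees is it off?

Tangent(A1, SG) at S — off by 8.70°.

B = (0.00, 0.00) ✓; B.y = 0.00, P.y = 0.00 ✓; |BP| = 52.20 ✓; ∠(VP, PB) = 90.00° ✓; |VP| = 11.00 ✓; bearing(V→S) − bearing(V→P) = 93.00° ✓; |VS| = 11.00 ✓; ∠(VS, SG) = 98.70° ✗; |SG| = 34.20 ✓.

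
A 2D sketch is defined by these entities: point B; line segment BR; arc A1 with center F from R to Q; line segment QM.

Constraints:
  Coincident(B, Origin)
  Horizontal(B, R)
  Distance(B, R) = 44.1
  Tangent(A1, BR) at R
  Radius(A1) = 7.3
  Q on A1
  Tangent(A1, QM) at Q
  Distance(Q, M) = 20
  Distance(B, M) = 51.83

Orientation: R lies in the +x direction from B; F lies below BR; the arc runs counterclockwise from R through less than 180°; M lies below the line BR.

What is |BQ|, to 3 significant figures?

38.3

B is at the origin; BR is horizontal with |BR| = 44.1 and R on the +x side, so R = (44.1, 0.00). Tangency of A1 to BR means the radius FR is perpendicular to BR, so F = R + (0, -7.3) = (44.1, -7.30). Since FQ ⟂ QM (tangency), |FM| = √(7.3² + 20.0²) = 21.3 regardless of where Q sits on A1. So M lies on both circle(B, 51.83) and circle(F, 21.3); the below-BR intersection is M = (43.2, -28.6). Q is the foot of the tangent from M: Q = (37.1, -9.52).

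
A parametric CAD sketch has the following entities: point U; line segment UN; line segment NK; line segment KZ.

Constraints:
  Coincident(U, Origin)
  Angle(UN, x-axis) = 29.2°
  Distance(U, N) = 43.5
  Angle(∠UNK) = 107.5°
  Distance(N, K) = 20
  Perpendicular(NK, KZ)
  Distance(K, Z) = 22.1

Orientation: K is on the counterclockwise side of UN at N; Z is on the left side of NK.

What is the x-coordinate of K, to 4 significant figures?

33.92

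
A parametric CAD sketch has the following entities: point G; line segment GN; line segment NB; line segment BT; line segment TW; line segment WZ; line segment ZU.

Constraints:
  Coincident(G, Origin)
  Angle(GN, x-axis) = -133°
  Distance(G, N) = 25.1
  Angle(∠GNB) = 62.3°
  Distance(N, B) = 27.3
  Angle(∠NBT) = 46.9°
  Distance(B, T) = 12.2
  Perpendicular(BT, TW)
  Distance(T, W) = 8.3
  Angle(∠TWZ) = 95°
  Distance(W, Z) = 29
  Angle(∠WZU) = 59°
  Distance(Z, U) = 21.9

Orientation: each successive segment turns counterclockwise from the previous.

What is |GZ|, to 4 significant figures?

45.98

G is at the origin; GN runs at -133.0° with length 25.1, so N = (-17.12, -18.36). ∠GNB = 62.3° gives NB at -15.30° from the x-axis; with |NB| = 27.3, B = (9.214, -25.56). ∠NBT = 46.9° gives BT at 117.8° from the x-axis; with |BT| = 12.2, T = (3.524, -14.77). BT ⟂ TW, so TW runs at -152.2°; with |TW| = 8.3, W = (-3.818, -18.64). ∠TWZ = 95.0° gives WZ at -67.20° from the x-axis; with |WZ| = 29.0, Z = (7.420, -45.37). Then |GZ| = |Z − G| = 45.98.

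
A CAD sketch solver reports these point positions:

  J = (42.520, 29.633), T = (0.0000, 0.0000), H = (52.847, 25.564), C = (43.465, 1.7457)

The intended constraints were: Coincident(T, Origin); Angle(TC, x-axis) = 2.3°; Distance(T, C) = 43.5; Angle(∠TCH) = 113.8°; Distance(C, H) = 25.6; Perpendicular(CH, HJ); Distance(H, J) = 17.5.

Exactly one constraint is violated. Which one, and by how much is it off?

Distance(H, J) = 17.5 — off by 6.40.

T = (0.00, 0.00) ✓; TC at 2.300° ✓; |TC| = 43.50 ✓; ∠TCH = 113.8° ✓; |CH| = 25.60 ✓; ∠(CH, HJ) = 89.99° ✓; |HJ| = 11.10 ✗.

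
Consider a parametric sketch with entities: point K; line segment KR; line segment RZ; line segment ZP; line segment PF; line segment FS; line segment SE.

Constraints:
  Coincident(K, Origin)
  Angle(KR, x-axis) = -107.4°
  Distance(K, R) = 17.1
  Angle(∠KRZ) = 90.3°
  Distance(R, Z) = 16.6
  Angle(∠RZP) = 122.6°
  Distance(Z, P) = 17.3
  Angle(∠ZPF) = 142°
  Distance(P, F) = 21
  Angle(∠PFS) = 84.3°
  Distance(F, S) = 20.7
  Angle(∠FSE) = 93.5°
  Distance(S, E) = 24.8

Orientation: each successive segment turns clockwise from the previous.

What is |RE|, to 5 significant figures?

9.7761

∠PFS = 84.3° gives FS at -28.200° from the x-axis; with |FS| = 20.7, S = (0.67635, 14.854). ∠FSE = 93.5° gives SE at -114.70° from the x-axis; with |SE| = 24.8, E = (-9.6868, -7.6770). Then |RE| = |E − R| = 9.7761.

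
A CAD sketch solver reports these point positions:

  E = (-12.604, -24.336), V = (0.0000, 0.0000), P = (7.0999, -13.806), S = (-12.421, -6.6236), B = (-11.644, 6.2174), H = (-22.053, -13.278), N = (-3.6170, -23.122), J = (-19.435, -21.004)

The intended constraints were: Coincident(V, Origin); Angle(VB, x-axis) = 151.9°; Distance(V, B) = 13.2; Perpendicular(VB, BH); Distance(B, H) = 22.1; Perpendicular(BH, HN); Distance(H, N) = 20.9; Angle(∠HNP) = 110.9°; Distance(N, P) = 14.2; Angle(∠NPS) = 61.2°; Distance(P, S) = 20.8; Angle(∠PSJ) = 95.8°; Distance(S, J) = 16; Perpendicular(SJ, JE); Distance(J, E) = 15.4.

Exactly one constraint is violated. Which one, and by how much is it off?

Distance(J, E) = 15.4 — off by 7.80.

V = (0.00, 0.00) ✓; VB at 151.9° ✓; |VB| = 13.20 ✓; ∠(VB, BH) = 90.00° ✓; |BH| = 22.10 ✓; ∠(BH, HN) = 90.00° ✓; |HN| = 20.90 ✓; ∠HNP = 110.9° ✓; |NP| = 14.20 ✓; ∠NPS = 61.20° ✓; |PS| = 20.80 ✓; ∠PSJ = 95.80° ✓; |SJ| = 16.00 ✓; ∠(SJ, JE) = 90.00° ✓; |JE| = 7.600 ✗.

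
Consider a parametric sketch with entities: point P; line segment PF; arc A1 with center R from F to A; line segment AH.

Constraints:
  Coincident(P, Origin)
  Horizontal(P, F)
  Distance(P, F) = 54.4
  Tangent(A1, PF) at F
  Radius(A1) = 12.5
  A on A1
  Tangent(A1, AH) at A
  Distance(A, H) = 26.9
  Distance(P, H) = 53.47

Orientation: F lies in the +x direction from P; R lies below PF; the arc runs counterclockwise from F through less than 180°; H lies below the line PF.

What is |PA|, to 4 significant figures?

43.38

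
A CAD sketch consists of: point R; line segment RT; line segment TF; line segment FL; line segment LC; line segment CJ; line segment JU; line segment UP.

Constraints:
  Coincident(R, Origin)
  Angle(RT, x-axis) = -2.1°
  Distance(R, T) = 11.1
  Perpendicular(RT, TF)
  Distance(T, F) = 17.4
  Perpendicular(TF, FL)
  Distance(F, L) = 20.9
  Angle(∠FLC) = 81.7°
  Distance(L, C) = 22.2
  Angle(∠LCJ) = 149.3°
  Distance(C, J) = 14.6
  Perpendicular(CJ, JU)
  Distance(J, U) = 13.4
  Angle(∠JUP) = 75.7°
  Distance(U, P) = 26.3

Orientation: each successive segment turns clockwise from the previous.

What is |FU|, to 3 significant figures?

25.0

∠LCJ = 149.3° gives CJ at 48.9° from the x-axis; with |CJ| = 14.6, J = (3.17, 15.8). CJ is perpendicular to JU, so JU runs at -41.1°; with |JU| = 13.4, U = (13.3, 7.00). Then |FU| = |U − F| = 25.0.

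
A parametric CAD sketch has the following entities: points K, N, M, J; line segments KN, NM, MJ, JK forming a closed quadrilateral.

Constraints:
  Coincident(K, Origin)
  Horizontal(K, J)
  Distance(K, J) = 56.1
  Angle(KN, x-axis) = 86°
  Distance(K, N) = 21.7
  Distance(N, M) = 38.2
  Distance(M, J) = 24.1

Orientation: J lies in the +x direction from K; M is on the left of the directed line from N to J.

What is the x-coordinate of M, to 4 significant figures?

39.48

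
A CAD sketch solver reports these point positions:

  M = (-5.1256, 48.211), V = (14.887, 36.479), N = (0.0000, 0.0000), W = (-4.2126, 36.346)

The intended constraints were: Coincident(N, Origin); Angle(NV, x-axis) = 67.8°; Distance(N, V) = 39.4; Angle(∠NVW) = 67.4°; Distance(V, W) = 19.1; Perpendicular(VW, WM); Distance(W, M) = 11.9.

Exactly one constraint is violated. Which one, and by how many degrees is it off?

Perpendicular(VW, WM) — off by 4.00°.

N = (0.00, 0.00) ✓; NV at 67.80° ✓; |NV| = 39.40 ✓; ∠NVW = 67.40° ✓; |VW| = 19.10 ✓; ∠(VW, WM) = 86.00° ✗; |WM| = 11.90 ✓.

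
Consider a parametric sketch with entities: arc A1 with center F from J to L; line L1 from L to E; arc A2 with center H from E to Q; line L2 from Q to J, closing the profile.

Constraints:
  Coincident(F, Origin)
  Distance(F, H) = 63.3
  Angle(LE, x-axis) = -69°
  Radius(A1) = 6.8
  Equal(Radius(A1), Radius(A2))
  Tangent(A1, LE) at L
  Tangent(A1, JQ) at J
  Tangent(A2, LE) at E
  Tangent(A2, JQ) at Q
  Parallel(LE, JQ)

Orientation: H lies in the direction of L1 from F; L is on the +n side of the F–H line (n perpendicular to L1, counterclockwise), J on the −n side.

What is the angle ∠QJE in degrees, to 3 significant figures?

12.1°

Tangency of A1 to both parallel lines with radius 6.8 puts L and J at F ± 6.8·n: L = (6.35, 2.44), J = (-6.35, -2.44). Equal radii place E and Q the same way about H: E = H + 6.8·n = (29.0, -56.7), Q = H − 6.8·n = (16.3, -61.5). Then cos ∠QJE = JQ·JE / (|JQ||JE|), giving 12.1°.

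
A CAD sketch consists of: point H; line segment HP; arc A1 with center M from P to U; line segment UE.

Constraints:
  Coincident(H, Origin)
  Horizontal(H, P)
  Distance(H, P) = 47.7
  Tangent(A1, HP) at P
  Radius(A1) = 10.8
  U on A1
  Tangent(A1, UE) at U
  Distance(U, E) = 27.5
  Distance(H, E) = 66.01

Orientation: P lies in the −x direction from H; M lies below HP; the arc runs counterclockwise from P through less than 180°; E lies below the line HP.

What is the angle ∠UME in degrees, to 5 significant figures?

68.559°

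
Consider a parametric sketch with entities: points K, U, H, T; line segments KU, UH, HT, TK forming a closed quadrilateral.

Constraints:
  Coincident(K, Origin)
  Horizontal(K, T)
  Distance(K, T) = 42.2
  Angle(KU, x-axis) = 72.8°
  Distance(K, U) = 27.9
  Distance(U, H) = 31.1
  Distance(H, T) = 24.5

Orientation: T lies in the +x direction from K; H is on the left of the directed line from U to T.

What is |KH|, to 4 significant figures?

46.19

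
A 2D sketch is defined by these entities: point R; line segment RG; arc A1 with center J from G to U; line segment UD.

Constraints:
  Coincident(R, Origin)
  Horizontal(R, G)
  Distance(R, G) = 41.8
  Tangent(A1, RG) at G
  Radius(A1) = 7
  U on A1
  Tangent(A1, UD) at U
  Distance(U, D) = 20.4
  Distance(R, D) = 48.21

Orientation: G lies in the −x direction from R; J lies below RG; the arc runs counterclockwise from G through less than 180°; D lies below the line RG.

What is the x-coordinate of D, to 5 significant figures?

-38.971

Checks: |RG| = 41.80 ✓; |JU| = 7.000 ✓; ∠(JU, UD) = 90.00° ✓; |UD| = 20.40 ✓; |RD| = 48.21 ✓.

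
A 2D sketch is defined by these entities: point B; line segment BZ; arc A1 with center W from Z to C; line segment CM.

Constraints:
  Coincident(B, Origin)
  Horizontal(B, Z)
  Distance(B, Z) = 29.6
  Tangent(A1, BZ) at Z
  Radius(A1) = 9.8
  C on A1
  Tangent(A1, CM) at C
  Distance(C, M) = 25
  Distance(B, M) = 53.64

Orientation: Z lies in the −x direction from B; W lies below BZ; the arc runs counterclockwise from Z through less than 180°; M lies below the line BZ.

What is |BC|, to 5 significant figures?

40.352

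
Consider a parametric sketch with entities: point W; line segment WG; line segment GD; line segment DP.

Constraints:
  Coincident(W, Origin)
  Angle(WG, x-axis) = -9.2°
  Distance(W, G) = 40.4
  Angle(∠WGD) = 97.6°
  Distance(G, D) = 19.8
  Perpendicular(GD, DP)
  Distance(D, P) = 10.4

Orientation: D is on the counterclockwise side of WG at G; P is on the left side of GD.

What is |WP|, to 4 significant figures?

38.87

W is at the origin; WG runs at -9.2° with length 40.4, so G = 40.4·(cos -9.2°, sin -9.2°) = (39.88, -6.459). ∠WGD = 97.6°, so GD runs at -9.2° + (180° − 97.6°) = 73.20° from the x-axis; with |GD| = 19.8, D = G + 19.8·(cos 73.20°, sin 73.20°) = (45.60, 12.50). GD ⟂ DP; with |DP| = 10.4 on the left of GD, P = D + 10.4·(-0.9573, 0.2890) = (35.65, 15.50). Then |WP| = |P − W| = 38.87.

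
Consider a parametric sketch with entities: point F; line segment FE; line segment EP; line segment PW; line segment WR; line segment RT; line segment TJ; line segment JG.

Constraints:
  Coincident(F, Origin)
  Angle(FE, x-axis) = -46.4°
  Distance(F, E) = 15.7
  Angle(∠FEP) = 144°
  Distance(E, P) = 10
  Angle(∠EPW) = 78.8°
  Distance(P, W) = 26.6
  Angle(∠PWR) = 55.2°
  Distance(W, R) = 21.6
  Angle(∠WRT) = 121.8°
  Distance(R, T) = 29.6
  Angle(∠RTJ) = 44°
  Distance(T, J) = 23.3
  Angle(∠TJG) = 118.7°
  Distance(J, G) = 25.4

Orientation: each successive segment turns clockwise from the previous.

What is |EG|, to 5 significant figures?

24.178

F is at the origin; FE runs at -46.4° with length 15.7, so E = (10.827, -11.369). ∠FEP = 144.0° gives EP at -82.400° from the x-axis; with |EP| = 10.0, P = (12.150, -21.282). ∠EPW = 78.8° gives PW at 176.40° from the x-axis; with |PW| = 26.6, W = (-14.398, -19.611). ∠PWR = 55.2° gives WR at 51.600° from the x-axis; with |WR| = 21.6, R = (-0.98113, -2.6836). ∠WRT = 121.8° gives RT at -6.6000° from the x-axis; with |RT| = 29.6, T = (28.423, -6.0858). ∠RTJ = 44.0° gives TJ at -142.60° from the x-axis; with |TJ| = 23.3, J = (9.9128, -20.238). ∠TJG = 118.7° gives JG at 156.10° from the x-axis; with |JG| = 25.4, G = (-13.309, -9.9470). Then |EG| = |G − E| = 24.178.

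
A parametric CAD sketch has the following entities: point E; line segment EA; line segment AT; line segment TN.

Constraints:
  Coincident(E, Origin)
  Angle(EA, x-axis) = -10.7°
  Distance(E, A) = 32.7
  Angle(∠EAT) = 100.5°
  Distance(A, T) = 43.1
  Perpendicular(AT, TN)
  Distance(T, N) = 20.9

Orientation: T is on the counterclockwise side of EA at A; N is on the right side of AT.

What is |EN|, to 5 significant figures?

72.259

E is at the origin; EA runs at -10.7° with length 32.7, so A = 32.7·(cos -10.7°, sin -10.7°) = (32.131, -6.0713). ∠EAT = 100.5°, so AT runs at -10.7° + (180° − 100.5°) = 68.800° from the x-axis; with |AT| = 43.1, T = A + 43.1·(cos 68.800°, sin 68.800°) = (47.717, 34.112). The perpendicularity gives TN at right angles to AT; with |TN| = 20.9 on the right of AT, N = T + 20.9·(0.93232, -0.36162) = (67.203, 26.554). Then |EN| = |N − E| = 72.259.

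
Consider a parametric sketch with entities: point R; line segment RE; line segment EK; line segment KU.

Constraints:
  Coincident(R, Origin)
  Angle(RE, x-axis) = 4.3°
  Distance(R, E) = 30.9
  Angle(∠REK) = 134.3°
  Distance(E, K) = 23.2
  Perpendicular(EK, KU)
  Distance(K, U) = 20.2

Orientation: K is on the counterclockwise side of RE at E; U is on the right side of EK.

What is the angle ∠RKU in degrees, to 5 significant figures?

116.28°

R is at the origin; RE runs at 4.3° with length 30.9, so E = 30.9·(cos 4.3°, sin 4.3°) = (30.813, 2.3168). ∠REK = 134.3°, so EK runs at 4.3° + (180° − 134.3°) = 50.000° from the x-axis; with |EK| = 23.2, K = E + 23.2·(cos 50.000°, sin 50.000°) = (45.726, 20.089). EK ⟂ KU; with |KU| = 20.2 on the right of EK, U = K + 20.2·(0.76604, -0.64279) = (61.200, 7.1048). Then cos ∠RKU = KR·KU / (|KR||KU|), giving 116.28°.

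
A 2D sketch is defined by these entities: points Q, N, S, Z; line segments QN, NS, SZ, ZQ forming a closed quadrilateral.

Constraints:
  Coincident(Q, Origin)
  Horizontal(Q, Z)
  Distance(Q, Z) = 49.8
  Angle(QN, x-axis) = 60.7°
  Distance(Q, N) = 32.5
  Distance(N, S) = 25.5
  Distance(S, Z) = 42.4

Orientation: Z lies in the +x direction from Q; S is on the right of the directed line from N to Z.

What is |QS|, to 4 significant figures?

8.707

Q is at the origin; QZ is horizontal with |QZ| = 49.8 and Z in +x, so Z = (49.8, 0). QN runs at 60.7° with |QN| = 32.5, so N = (15.90, 28.34). S is determined by |NS| = 25.5 and |SZ| = 42.4 together: it lies at the intersection of circle(N, 25.5) and circle(Z, 42.4). With |NZ| = 44.18, the foot of the radical line on NZ is 9.106 from N and the perpendicular offset is √(25.5² − 9.106²) = 23.82. Taking the right-of-NZ solution: S = (7.611, 4.229).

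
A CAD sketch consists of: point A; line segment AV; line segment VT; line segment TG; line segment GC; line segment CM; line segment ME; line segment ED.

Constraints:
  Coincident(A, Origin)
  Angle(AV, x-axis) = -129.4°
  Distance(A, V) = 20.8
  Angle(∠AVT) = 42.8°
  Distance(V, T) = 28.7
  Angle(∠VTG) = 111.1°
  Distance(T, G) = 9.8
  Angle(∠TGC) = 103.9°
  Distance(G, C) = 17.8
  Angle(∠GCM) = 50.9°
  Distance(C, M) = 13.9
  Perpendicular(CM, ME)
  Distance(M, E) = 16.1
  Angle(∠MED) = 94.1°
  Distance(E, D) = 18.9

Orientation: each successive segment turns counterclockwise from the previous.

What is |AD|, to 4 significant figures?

22.54

A is at the origin; AV runs at -129.4° with length 20.8, so V = (-13.20, -16.07). ∠AVT = 42.8° gives VT at 7.800° from the x-axis; with |VT| = 28.7, T = (15.23, -12.18). ∠VTG = 111.1° gives TG at 76.70° from the x-axis; with |TG| = 9.8, G = (17.49, -2.641). ∠TGC = 103.9° gives GC at 152.8° from the x-axis; with |GC| = 17.8, C = (1.655, 5.496). ∠GCM = 50.9° gives CM at -78.10° from the x-axis; with |CM| = 13.9, M = (4.521, -8.106). CM is perpendicular to ME, so ME runs at 11.90°; with |ME| = 16.1, E = (20.28, -4.786). ∠MED = 94.1° gives ED at 97.80° from the x-axis; with |ED| = 18.9, D = (17.71, 13.94). Then |AD| = |D − A| = 22.54.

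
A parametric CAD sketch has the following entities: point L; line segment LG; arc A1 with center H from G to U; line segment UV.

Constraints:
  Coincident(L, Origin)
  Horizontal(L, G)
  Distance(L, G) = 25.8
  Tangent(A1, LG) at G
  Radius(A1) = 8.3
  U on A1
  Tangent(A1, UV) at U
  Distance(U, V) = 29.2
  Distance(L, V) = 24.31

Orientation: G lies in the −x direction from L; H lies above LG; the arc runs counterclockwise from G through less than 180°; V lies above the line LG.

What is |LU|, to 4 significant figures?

19.85

Checks: |HU| = 8.300 ✓; ∠(HU, UV) = 90.00° ✓; |UV| = 29.20 ✓; |LV| = 24.31 ✓.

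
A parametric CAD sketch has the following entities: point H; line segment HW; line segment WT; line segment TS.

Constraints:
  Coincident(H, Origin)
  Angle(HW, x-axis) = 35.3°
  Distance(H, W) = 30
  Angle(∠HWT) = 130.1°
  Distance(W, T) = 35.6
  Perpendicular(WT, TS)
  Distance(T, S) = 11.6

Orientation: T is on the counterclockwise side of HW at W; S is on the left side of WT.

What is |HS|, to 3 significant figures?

56.1

H is at the origin; HW runs at 35.3° with length 30.0, so W = 30.0·(cos 35.3°, sin 35.3°) = (24.5, 17.3). ∠HWT = 130.1°, so WT runs at 35.3° + (180° − 130.1°) = 85.2° from the x-axis; with |WT| = 35.6, T = W + 35.6·(cos 85.2°, sin 85.2°) = (27.5, 52.8). WT ⟂ TS; with |TS| = 11.6 on the left of WT, S = T + 11.6·(-0.996, 0.0837) = (15.9, 53.8). Then |HS| = |S − H| = 56.1.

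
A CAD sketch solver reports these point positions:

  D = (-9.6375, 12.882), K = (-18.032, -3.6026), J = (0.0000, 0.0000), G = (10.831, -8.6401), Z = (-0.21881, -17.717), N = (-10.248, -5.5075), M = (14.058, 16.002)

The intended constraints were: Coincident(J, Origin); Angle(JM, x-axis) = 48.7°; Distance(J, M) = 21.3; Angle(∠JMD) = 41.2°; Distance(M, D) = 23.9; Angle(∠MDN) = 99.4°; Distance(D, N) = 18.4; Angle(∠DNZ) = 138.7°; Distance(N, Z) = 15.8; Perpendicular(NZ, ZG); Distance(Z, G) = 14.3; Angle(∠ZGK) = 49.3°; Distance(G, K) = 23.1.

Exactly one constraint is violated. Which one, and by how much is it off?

Distance(G, K) = 23.1 — off by 6.20.

J = (0.00, 0.00) ✓; JM at 48.70° ✓; |JM| = 21.30 ✓; ∠JMD = 41.20° ✓; |MD| = 23.90 ✓; ∠MDN = 99.40° ✓; |DN| = 18.40 ✓; ∠DNZ = 138.7° ✓; |NZ| = 15.80 ✓; ∠(NZ, ZG) = 90.00° ✓; |ZG| = 14.30 ✓; ∠ZGK = 49.30° ✓; |GK| = 29.30 ✗.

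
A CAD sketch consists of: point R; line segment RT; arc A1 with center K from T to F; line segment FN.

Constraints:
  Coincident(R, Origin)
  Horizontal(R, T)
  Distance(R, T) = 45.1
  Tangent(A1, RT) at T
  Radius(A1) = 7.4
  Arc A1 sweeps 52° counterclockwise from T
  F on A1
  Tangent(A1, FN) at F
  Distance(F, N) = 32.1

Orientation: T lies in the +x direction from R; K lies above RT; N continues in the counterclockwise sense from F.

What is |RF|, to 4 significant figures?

51.01

R is at the origin; R and T share the same y with |RT| = 45.1 and T on the +x side, so T = (45.10, 0.000). Tangency of A1 to RT means the radius KT is perpendicular to RT, so K = T + (0, 7.4) = (45.10, 7.400). On A1, T sits at bearing -90° from K; a 52° counterclockwise sweep puts F at bearing -38°, so F = K + 7.4·(cos -38°, sin -38°) = (50.93, 2.844). Then |RF| = |F − R| = 51.01.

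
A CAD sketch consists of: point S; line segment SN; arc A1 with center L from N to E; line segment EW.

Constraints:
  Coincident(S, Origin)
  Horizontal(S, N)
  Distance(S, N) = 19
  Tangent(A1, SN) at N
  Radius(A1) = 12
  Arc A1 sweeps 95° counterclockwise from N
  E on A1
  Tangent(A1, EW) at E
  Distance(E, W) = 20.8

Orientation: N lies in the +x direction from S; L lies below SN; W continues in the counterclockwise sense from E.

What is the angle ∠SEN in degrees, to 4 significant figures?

70.87°

S is at the origin; S and N share the same y with |SN| = 19.0 and N on the +x side, so N = (19.00, 0.000). Tangency of A1 to SN means the radius LN is perpendicular to SN, so L = N + (0, -12) = (19.00, -12.00). On A1, N sits at bearing 90° from L; a 95° counterclockwise sweep puts E at bearing 185°, so E = L + 12.0·(cos 185°, sin 185°) = (7.046, -13.05). Then cos ∠SEN = ES·EN / (|ES||EN|), giving 70.87°.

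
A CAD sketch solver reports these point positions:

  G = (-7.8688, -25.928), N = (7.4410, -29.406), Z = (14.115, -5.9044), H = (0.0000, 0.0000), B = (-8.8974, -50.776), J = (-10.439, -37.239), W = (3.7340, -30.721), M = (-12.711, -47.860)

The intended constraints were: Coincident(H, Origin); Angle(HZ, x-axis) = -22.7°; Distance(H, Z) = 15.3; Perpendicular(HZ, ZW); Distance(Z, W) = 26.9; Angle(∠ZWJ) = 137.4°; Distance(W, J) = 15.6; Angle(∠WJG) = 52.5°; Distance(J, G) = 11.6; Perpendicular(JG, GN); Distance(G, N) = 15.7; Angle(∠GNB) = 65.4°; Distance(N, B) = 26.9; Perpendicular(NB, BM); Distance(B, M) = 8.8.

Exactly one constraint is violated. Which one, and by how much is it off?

Distance(B, M) = 8.8 — off by 4.00.

H = (0.00, 0.00) ✓; HZ at -22.70° ✓; |HZ| = 15.30 ✓; ∠(HZ, ZW) = 90.00° ✓; |ZW| = 26.90 ✓; ∠ZWJ = 137.4° ✓; |WJ| = 15.60 ✓; ∠WJG = 52.50° ✓; |JG| = 11.60 ✓; ∠(JG, GN) = 90.00° ✓; |GN| = 15.70 ✓; ∠GNB = 65.40° ✓; |NB| = 26.90 ✓; ∠(NB, BM) = 90.00° ✓; |BM| = 4.801 ✗.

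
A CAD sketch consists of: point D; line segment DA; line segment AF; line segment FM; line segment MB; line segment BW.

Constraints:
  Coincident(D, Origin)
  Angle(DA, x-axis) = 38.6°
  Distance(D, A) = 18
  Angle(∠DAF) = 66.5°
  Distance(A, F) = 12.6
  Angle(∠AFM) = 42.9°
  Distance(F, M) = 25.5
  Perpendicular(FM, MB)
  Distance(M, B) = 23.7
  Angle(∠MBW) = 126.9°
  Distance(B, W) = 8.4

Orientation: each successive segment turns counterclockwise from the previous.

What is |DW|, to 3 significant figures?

37.3

D is at the origin; DA runs at 38.6° with length 18.0, so A = (14.1, 11.2). ∠DAF = 66.5° gives AF at 152° from the x-axis; with |AF| = 12.6, F = (2.93, 17.1). ∠AFM = 42.9° gives FM at -70.8° from the x-axis; with |FM| = 25.5, M = (11.3, -6.96). FM ⟂ MB, so MB runs at 19.2°; with |MB| = 23.7, B = (33.7, 0.838). ∠MBW = 126.9° gives BW at 72.3° from the x-axis; with |BW| = 8.4, W = (36.3, 8.84). Then |DW| = |W − D| = 37.3.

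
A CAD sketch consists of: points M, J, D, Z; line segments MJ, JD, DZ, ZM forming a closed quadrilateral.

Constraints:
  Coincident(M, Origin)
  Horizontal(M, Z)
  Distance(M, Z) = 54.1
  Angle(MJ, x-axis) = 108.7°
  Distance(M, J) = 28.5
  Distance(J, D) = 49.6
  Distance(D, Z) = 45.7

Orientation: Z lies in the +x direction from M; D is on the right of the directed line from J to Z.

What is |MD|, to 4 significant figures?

21.54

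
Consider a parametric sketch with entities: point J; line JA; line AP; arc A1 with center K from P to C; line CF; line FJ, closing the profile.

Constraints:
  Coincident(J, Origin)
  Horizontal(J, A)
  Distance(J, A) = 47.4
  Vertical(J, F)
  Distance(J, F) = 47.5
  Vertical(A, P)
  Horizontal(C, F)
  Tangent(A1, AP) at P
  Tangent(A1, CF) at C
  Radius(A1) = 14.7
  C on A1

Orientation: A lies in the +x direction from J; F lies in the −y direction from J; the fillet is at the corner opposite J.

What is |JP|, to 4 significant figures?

57.64

The virtual corner opposite J is at (47.40, -47.50). The tangent condition forces KP to be normal to AP and tangency of A1 to CF means the radius KC is perpendicular to CF, with radius 14.7, so the center K sits 14.7 in from both sides at K = (32.70, -32.80). That places the tangent points at P = (47.40, -32.80) on AP and C = (32.70, -47.50) on CF. Then |JP| = |P − J| = 57.64.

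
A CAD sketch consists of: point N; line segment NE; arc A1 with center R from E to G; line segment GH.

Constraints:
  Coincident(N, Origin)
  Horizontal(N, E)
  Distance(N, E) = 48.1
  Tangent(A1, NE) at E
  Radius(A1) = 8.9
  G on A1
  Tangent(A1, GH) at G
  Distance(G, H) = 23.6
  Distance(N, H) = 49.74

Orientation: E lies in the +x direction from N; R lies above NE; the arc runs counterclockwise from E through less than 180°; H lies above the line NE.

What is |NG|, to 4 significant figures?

56.54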